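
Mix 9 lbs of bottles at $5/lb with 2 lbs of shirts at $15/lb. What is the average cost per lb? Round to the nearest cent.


Cost of bottles:
9 x $5 = $45
Cost of shirts:
2 x $15 = $30
Total cost: $45 + $30 = $75
Total weight: 11 lbs
Average: $75 / 11 = $6.8181... ≈ $6.82/lb

$6.82/lb


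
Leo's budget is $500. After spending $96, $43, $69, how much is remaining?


Add up expenses:
$96 + $43 + $69 = $208
Subtract from budget:
$500 - $208 = $292

$292


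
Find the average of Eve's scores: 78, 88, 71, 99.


Add the scores:
78 + 88 + 71 + 99 = 336
Divide by the number of tests:
336 / 4 = 84

84


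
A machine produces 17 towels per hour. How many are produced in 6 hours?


Production rate: 17 towels per hour
Time: 6 hours
Total: 17 x 6 = 102 towels

102 towels


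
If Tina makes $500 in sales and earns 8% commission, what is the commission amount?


Convert rate to decimal:
8% = 0.08
Multiply by sales:
$500 x 0.08 = $40

$40


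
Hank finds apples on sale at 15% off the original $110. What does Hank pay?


Calculate the discount amount:
15% of $110 = $16.50
Subtract from original:
$110 - $16.50 = $93.50

$93.50


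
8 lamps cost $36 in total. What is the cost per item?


Total cost: $36
Number of items: 8
Unit price: $36 / 8 = $4.50

$4.50


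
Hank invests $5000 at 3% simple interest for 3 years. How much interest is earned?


Use the formula I = P x R x T / 100
P x R x T = 5000 x 3 x 3 = 45000
I = 45000 / 100 = $450

$450


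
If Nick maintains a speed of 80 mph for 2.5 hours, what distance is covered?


Use the formula: distance = speed x time
Speed = 80 mph, Time = 2.5 hours
80 x 2.5 = 200 miles

200 miles


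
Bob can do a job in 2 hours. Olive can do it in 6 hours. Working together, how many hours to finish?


Bob's rate: 1/2 of the job per hour
Olive's rate: 1/6 of the job per hour
Combined rate: 1/2 + 1/6 = 2/3 per hour
Time = 1 / (2/3) = 3/2 = 1.5 hours

1.5 hours


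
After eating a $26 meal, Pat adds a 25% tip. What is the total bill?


Calculate the tip:
25% of $26 = $6.50
Add tip to meal cost:
$26 + $6.50 = $32.50

$32.50


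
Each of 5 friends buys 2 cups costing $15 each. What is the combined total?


Cost per person:
2 x $15 = $30
Group total:
5 x $30 = $150

$150


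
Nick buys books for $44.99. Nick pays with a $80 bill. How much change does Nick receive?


Start with the amount paid:
$80
Subtract the price:
$80 - $44.99 = $35.01

$35.01


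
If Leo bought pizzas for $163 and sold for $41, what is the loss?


Selling price = $41
Cost price = $163
Loss = cost price - selling price:
Loss = $163 - $41 = $122

$122


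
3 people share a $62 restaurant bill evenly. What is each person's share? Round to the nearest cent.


Total bill: $62
Number of people: 3
Each pays: $62 / 3 = $20.6666... ≈ $20.67

$20.67


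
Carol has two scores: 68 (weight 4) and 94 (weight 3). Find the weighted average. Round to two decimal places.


Weighted sum:
4 x 68 + 3 x 94 = 554
Total weight:
4 + 3 = 7
Weighted average:
554 / 7 = 79.1428... ≈ 79.14

79.14


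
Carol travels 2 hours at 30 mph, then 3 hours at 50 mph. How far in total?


Leg 1 distance:
30 x 2 = 60 miles
Leg 2 distance:
50 x 3 = 150 miles
Total distance:
60 + 150 = 210 miles

210 miles


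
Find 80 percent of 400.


Convert percentage to decimal:
80% = 0.8
Multiply:
400 x 0.8 = 320

320


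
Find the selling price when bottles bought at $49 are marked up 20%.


Calculate the markup amount:
20% of $49 = $9.80
Add to cost:
$49 + $9.80 = $58.80

$58.80


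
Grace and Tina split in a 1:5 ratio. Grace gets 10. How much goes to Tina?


Find the multiplier:
10 / 1 = 10
Apply to Tina's share:
5 x 10 = 50

50


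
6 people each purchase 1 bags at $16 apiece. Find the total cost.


Cost per person:
1 x $16 = $16
Group total:
6 x $16 = $96

$96


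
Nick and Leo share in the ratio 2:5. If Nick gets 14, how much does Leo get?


Find the multiplier:
14 / 2 = 7
Apply to Leo's share:
5 x 7 = 35

35


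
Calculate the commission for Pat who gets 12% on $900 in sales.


Convert rate to decimal:
12% = 0.12
Multiply by sales:
$900 x 0.12 = $108

$108


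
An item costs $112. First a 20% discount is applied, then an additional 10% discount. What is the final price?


First discount:
20% of $112 = $22.40
Price after first discount:
$112 - $22.40 = $89.60
Second discount:
10% of $89.60 = $8.96
Final price:
$89.60 - $8.96 = $80.64

$80.64


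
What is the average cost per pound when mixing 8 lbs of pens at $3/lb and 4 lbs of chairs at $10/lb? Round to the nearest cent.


Cost of pens:
8 x $3 = $24
Cost of chairs:
4 x $10 = $40
Total cost: $24 + $40 = $64
Total weight: 12 lbs
Average: $64 / 12 = $5.3333... ≈ $5.33/lb

$5.33/lb


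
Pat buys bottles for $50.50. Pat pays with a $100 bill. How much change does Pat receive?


Start with the amount paid:
$100
Subtract the price:
$100 - $50.50 = $49.50

$49.50


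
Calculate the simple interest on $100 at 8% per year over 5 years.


Use the formula I = P x R x T / 100
P x R x T = 100 x 8 x 5 = 4000
I = 4000 / 100 = $40

$40


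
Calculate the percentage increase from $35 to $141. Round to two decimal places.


Find the absolute change:
|141 - 35| = 106
Divide by original and multiply by 100:
106 / 35 x 100 = 302.8571...% ≈ 302.86%

302.86%


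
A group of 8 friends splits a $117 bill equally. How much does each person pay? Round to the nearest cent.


Total bill: $117
Number of people: 8
Each pays: $117 / 8 = $14.625 ≈ $14.63

$14.63


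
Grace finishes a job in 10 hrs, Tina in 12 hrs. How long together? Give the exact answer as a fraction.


Grace's rate: 1/10 of the job per hour
Tina's rate: 1/12 of the job per hour
Combined rate: 1/10 + 1/12 = 11/60 per hour
Time = 1 / (11/60) = 60/11 hours (≈ 5.45 hours)

60/11 hours


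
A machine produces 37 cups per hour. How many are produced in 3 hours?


Production rate: 37 cups per hour
Time: 3 hours
Total: 37 x 3 = 111 cups

111 cups


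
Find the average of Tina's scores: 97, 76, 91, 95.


Add the scores:
97 + 76 + 91 + 95 = 359
Divide by the number of tests:
359 / 4 = 89.75

89.75


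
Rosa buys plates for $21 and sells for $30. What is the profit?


Selling price = $30
Cost price = $21
Profit = selling price - cost price:
Profit = $30 - $21 = $9

$9


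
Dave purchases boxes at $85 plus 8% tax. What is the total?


Calculate the tax:
8% of $85 = $6.80
Add tax to price:
$85 + $6.80 = $91.80

$91.80


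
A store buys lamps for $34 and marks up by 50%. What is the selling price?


Calculate the markup amount:
50% of $34 = $17
Add to cost:
$34 + $17 = $51

$51


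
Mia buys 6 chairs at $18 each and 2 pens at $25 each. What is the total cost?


Cost of chairs:
6 x $18 = $108
Cost of pens:
2 x $25 = $50
Add both:
$108 + $50 = $158

$158


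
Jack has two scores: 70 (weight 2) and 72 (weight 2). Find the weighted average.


Weighted sum:
2 x 70 + 2 x 72 = 284
Total weight:
2 + 2 = 4
Weighted average:
284 / 4 = 71

71


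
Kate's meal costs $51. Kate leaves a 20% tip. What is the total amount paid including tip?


Calculate the tip:
20% of $51 = $10.20
Add tip to meal cost:
$51 + $10.20 = $61.20

$61.20


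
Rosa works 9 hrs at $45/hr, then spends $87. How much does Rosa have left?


Calculate earnings:
9 x $45 = $405
Subtract spending:
$405 - $87 = $318

$318


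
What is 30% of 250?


Convert percentage to decimal:
30% = 0.3
Multiply:
250 x 0.3 = 75

75


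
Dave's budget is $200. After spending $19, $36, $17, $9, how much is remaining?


Add up expenses:
$19 + $36 + $17 + $9 = $81
Subtract from budget:
$200 - $81 = $119

$119


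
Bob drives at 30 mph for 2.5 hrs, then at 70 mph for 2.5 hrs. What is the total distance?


Leg 1 distance:
30 x 2.5 = 75 miles
Leg 2 distance:
70 x 2.5 = 175 miles
Total distance:
75 + 175 = 250 miles

250 miles


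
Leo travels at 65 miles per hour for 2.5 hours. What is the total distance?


Use the formula: distance = speed x time
Speed = 65 mph, Time = 2.5 hours
65 x 2.5 = 162.5 miles

162.5 miles


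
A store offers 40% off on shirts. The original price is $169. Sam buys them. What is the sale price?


Calculate the discount amount:
40% of $169 = $67.60
Subtract from original:
$169 - $67.60 = $101.40

$101.40


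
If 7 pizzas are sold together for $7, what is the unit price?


Total cost: $7
Number of items: 7
Unit price: $7 / 7 = $1

$1


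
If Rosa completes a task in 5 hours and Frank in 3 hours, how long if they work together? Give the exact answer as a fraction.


Rosa's rate: 1/5 of the job per hour
Frank's rate: 1/3 of the job per hour
Combined rate: 1/5 + 1/3 = 8/15 per hour
Time = 1 / (8/15) = 15/8 hours (≈ 1.88 hours)

15/8 hours


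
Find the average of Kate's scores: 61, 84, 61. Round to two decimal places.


Add the scores:
61 + 84 + 61 = 206
Divide by the number of tests:
206 / 3 = 68.6666... ≈ 68.67

68.67


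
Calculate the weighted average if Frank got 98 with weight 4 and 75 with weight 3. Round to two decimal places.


Weighted sum:
4 x 98 + 3 x 75 = 617
Total weight:
4 + 3 = 7
Weighted average:
617 / 7 = 88.1428... ≈ 88.14

88.14


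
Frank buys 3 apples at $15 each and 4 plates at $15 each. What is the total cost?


Cost of apples:
3 x $15 = $45
Cost of plates:
4 x $15 = $60
Add both:
$45 + $60 = $105

$105


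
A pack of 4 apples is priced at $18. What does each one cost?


Total cost: $18
Number of items: 4
Unit price: $18 / 4 = $4.50

$4.50


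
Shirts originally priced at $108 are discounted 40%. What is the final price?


Calculate the discount amount:
40% of $108 = $43.20
Subtract from original:
$108 - $43.20 = $64.80

$64.80


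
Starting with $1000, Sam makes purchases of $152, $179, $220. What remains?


Add up expenses:
$152 + $179 + $220 = $551
Subtract from budget:
$1000 - $551 = $449

$449


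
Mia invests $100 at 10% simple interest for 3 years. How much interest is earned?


Use the formula I = P x R x T / 100
P x R x T = 100 x 10 x 3 = 3000
I = 3000 / 100 = $30

$30


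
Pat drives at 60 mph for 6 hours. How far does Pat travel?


Use the formula: distance = speed x time
Speed = 60 mph, Time = 6 hours
60 x 6 = 360 miles

360 miles


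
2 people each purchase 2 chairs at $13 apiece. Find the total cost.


Cost per person:
2 x $13 = $26
Group total:
2 x $26 = $52

$52


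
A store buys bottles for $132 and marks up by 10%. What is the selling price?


Calculate the markup amount:
10% of $132 = $13.20
Add to cost:
$132 + $13.20 = $145.20

$145.20


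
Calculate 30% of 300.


Convert percentage to decimal:
30% = 0.3
Multiply:
300 x 0.3 = 90

90


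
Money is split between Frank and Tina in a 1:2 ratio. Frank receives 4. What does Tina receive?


Find the multiplier:
4 / 1 = 4
Apply to Tina's share:
2 x 4 = 8

8


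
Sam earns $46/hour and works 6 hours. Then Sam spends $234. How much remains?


Calculate earnings:
6 x $46 = $276
Subtract spending:
$276 - $234 = $42

$42


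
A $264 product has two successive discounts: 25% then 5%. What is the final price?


First discount:
25% of $264 = $66
Price after first discount:
$264 - $66 = $198
Second discount:
5% of $198 = $9.90
Final price:
$198 - $9.90 = $188.10

$188.10


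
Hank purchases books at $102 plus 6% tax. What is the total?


Calculate the tax:
6% of $102 = $6.12
Add tax to price:
$102 + $6.12 = $108.12

$108.12


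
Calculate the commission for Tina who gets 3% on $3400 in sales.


Convert rate to decimal:
3% = 0.03
Multiply by sales:
$3400 x 0.03 = $102

$102


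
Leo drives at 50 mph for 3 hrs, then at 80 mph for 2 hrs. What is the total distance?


Leg 1 distance:
50 x 3 = 150 miles
Leg 2 distance:
80 x 2 = 160 miles
Total distance:
150 + 160 = 310 miles

310 miles


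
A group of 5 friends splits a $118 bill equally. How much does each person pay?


Total bill: $118
Number of people: 5
Each pays: $118 / 5 = $23.60

$23.60


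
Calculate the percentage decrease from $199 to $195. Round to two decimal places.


Find the absolute change:
|195 - 199| = 4
Divide by original and multiply by 100:
4 / 199 x 100 = 2.0100...% ≈ 2.01%

2.01%


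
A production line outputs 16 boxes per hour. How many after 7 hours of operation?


Production rate: 16 boxes per hour
Time: 7 hours
Total: 16 x 7 = 112 boxes

112 boxes


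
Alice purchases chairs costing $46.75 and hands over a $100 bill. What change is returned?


Start with the amount paid:
$100
Subtract the price:
$100 - $46.75 = $53.25

$53.25


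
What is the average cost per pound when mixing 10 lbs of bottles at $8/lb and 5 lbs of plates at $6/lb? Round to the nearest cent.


Cost of bottles:
10 x $8 = $80
Cost of plates:
5 x $6 = $30
Total cost: $80 + $30 = $110
Total weight: 15 lbs
Average: $110 / 15 = $7.3333... ≈ $7.33/lb

$7.33/lb


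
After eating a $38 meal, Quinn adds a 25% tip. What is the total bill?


Calculate the tip:
25% of $38 = $9.50
Add tip to meal cost:
$38 + $9.50 = $47.50

$47.50


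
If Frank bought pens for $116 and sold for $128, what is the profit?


Selling price = $128
Cost price = $116
Profit = selling price - cost price:
Profit = $128 - $116 = $12

$12


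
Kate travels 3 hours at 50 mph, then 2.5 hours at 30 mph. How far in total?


Leg 1 distance:
50 x 3 = 150 miles
Leg 2 distance:
30 x 2.5 = 75 miles
Total distance:
150 + 75 = 225 miles

225 miles


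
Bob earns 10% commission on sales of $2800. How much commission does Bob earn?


Convert rate to decimal:
10% = 0.1
Multiply by sales:
$2800 x 0.1 = $280

$280


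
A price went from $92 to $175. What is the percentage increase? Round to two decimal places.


Find the absolute change:
|175 - 92| = 83
Divide by original and multiply by 100:
83 / 92 x 100 = 90.2173...% ≈ 90.22%

90.22%


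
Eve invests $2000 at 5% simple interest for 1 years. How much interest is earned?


Use the formula I = P x R x T / 100
P x R x T = 2000 x 5 x 1 = 10000
I = 10000 / 100 = $100

$100


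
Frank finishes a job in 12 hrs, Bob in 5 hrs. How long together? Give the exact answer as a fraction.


Frank's rate: 1/12 of the job per hour
Bob's rate: 1/5 of the job per hour
Combined rate: 1/12 + 1/5 = 17/60 per hour
Time = 1 / (17/60) = 60/17 hours (≈ 3.53 hours)

60/17 hours


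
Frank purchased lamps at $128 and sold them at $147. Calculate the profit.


Selling price = $147
Cost price = $128
Profit = selling price - cost price:
Profit = $147 - $128 = $19

$19


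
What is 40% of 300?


Convert percentage to decimal:
40% = 0.4
Multiply:
300 x 0.4 = 120

120


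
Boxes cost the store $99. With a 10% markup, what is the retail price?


Calculate the markup amount:
10% of $99 = $9.90
Add to cost:
$99 + $9.90 = $108.90

$108.90


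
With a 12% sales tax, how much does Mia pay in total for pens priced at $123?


Calculate the tax:
12% of $123 = $14.76
Add tax to price:
$123 + $14.76 = $137.76

$137.76


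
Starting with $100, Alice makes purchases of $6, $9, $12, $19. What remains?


Add up expenses:
$6 + $9 + $12 + $19 = $46
Subtract from budget:
$100 - $46 = $54

$54


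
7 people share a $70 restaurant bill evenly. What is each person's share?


Total bill: $70
Number of people: 7
Each pays: $70 / 7 = $10

$10


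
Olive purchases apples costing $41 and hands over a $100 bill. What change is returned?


Start with the amount paid:
$100
Subtract the price:
$100 - $41 = $59

$59


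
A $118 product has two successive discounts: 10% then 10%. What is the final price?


First discount:
10% of $118 = $11.80
Price after first discount:
$118 - $11.80 = $106.20
Second discount:
10% of $106.20 = $10.62
Final price:
$106.20 - $10.62 = $95.58

$95.58


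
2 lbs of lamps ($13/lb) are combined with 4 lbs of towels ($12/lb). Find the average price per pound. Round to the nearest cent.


Cost of lamps:
2 x $13 = $26
Cost of towels:
4 x $12 = $48
Total cost: $26 + $48 = $74
Total weight: 6 lbs
Average: $74 / 6 = $12.3333... ≈ $12.33/lb

$12.33/lb


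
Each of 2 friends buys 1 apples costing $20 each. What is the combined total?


Cost per person:
1 x $20 = $20
Group total:
2 x $20 = $40

$40


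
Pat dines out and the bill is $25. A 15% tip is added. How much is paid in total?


Calculate the tip:
15% of $25 = $3.75
Add tip to meal cost:
$25 + $3.75 = $28.75

$28.75


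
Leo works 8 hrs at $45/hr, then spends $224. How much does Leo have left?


Calculate earnings:
8 x $45 = $360
Subtract spending:
$360 - $224 = $136

$136


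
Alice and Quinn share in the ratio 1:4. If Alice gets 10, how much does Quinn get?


Find the multiplier:
10 / 1 = 10
Apply to Quinn's share:
4 x 10 = 40

40


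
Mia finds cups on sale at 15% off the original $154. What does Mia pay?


Calculate the discount amount:
15% of $154 = $23.10
Subtract from original:
$154 - $23.10 = $130.90

$130.90


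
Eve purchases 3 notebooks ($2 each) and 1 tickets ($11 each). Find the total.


Cost of notebooks:
3 x $2 = $6
Cost of tickets:
1 x $11 = $11
Add both:
$6 + $11 = $17

$17


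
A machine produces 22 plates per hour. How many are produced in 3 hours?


Production rate: 22 plates per hour
Time: 3 hours
Total: 22 x 3 = 66 plates

66 plates


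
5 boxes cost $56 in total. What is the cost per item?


Total cost: $56
Number of items: 5
Unit price: $56 / 5 = $11.20

$11.20


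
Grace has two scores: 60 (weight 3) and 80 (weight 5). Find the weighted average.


Weighted sum:
3 x 60 + 5 x 80 = 580
Total weight:
3 + 5 = 8
Weighted average:
580 / 8 = 72.5

72.5


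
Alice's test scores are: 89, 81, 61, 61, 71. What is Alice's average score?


Add the scores:
89 + 81 + 61 + 61 + 71 = 363
Divide by the number of tests:
363 / 5 = 72.6

72.6


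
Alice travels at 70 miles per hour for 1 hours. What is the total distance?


Use the formula: distance = speed x time
Speed = 70 mph, Time = 1 hours
70 x 1 = 70 miles

70 miles


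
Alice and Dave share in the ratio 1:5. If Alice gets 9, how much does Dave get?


Find the multiplier:
9 / 1 = 9
Apply to Dave's share:
5 x 9 = 45

45


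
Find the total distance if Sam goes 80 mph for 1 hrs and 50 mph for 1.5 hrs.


Leg 1 distance:
80 x 1 = 80 miles
Leg 2 distance:
50 x 1.5 = 75 miles
Total distance:
80 + 75 = 155 miles

155 miles


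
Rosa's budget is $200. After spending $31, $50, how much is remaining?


Add up expenses:
$31 + $50 = $81
Subtract from budget:
$200 - $81 = $119

$119


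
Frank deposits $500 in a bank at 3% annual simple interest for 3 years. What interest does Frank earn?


Use the formula I = P x R x T / 100
P x R x T = 500 x 3 x 3 = 4500
I = 4500 / 100 = $45

$45


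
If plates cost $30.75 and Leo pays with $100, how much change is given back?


Start with the amount paid:
$100
Subtract the price:
$100 - $30.75 = $69.25

$69.25


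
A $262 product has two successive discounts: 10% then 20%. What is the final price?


First discount:
10% of $262 = $26.20
Price after first discount:
$262 - $26.20 = $235.80
Second discount:
20% of $235.80 = $47.16
Final price:
$235.80 - $47.16 = $188.64

$188.64


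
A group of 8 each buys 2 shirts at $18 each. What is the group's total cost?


Cost per person:
2 x $18 = $36
Group total:
8 x $36 = $288

$288


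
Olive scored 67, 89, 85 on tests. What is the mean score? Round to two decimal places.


Add the scores:
67 + 89 + 85 = 241
Divide by the number of tests:
241 / 3 = 80.3333... ≈ 80.33

80.33


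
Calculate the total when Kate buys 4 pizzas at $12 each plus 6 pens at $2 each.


Cost of pizzas:
4 x $12 = $48
Cost of pens:
6 x $2 = $12
Add both:
$48 + $12 = $60

$60


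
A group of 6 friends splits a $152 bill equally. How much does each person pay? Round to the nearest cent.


Total bill: $152
Number of people: 6
Each pays: $152 / 6 = $25.3333... ≈ $25.33

$25.33


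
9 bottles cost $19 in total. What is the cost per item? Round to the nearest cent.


Total cost: $19
Number of items: 9
Unit price: $19 / 9 = $2.1111... ≈ $2.11

$2.11


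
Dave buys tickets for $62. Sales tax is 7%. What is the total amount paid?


Calculate the tax:
7% of $62 = $4.34
Add tax to price:
$62 + $4.34 = $66.34

$66.34


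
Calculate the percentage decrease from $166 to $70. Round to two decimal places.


Find the absolute change:
|70 - 166| = 96
Divide by original and multiply by 100:
96 / 166 x 100 = 57.8313...% ≈ 57.83%

57.83%


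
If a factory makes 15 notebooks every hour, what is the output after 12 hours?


Production rate: 15 notebooks per hour
Time: 12 hours
Total: 15 x 12 = 180 notebooks

180 notebooks


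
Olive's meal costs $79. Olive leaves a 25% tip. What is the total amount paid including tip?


Calculate the tip:
25% of $79 = $19.75
Add tip to meal cost:
$79 + $19.75 = $98.75

$98.75


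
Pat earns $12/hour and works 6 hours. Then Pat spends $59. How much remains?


Calculate earnings:
6 x $12 = $72
Subtract spending:
$72 - $59 = $13

$13


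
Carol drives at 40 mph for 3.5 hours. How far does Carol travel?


Use the formula: distance = speed x time
Speed = 40 mph, Time = 3.5 hours
40 x 3.5 = 140 miles

140 miles


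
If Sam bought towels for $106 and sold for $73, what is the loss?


Selling price = $73
Cost price = $106
Loss = cost price - selling price:
Loss = $106 - $73 = $33

$33


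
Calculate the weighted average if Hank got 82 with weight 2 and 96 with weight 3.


Weighted sum:
2 x 82 + 3 x 96 = 452
Total weight:
2 + 3 = 5
Weighted average:
452 / 5 = 90.4

90.4


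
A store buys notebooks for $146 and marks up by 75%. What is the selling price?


Calculate the markup amount:
75% of $146 = $109.50
Add to cost:
$146 + $109.50 = $255.50

$255.50


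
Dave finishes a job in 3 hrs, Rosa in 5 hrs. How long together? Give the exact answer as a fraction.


Dave's rate: 1/3 of the job per hour
Rosa's rate: 1/5 of the job per hour
Combined rate: 1/3 + 1/5 = 8/15 per hour
Time = 1 / (8/15) = 15/8 hours (≈ 1.88 hours)

15/8 hours


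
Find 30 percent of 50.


Convert percentage to decimal:
30% = 0.3
Multiply:
50 x 0.3 = 15

15


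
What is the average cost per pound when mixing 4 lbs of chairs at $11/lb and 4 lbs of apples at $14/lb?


Cost of chairs:
4 x $11 = $44
Cost of apples:
4 x $14 = $56
Total cost: $44 + $56 = $100
Total weight: 8 lbs
Average: $100 / 8 = $12.50/lb

$12.50/lb


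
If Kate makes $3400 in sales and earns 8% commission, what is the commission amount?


Convert rate to decimal:
8% = 0.08
Multiply by sales:
$3400 x 0.08 = $272

$272


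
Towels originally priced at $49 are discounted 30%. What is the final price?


Calculate the discount amount:
30% of $49 = $14.70
Subtract from original:
$49 - $14.70 = $34.30

$34.30


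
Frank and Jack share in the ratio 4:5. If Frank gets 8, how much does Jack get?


Find the multiplier:
8 / 4 = 2
Apply to Jack's share:
5 x 2 = 10

10


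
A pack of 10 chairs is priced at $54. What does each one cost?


Total cost: $54
Number of items: 10
Unit price: $54 / 10 = $5.40

$5.40


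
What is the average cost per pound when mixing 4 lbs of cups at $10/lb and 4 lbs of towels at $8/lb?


Cost of cups:
4 x $10 = $40
Cost of towels:
4 x $8 = $32
Total cost: $40 + $32 = $72
Total weight: 8 lbs
Average: $72 / 8 = $9/lb

$9/lb


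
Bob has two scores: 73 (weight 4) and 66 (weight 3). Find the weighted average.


Weighted sum:
4 x 73 + 3 x 66 = 490
Total weight:
4 + 3 = 7
Weighted average:
490 / 7 = 70

70


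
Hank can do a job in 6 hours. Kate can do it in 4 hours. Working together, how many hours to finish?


Hank's rate: 1/6 of the job per hour
Kate's rate: 1/4 of the job per hour
Combined rate: 1/6 + 1/4 = 5/12 per hour
Time = 1 / (5/12) = 12/5 = 2.4 hours

2.4 hours


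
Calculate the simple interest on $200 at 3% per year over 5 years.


Use the formula I = P x R x T / 100
P x R x T = 200 x 3 x 5 = 3000
I = 3000 / 100 = $30

$30


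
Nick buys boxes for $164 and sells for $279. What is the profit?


Selling price = $279
Cost price = $164
Profit = selling price - cost price:
Profit = $279 - $164 = $115

$115


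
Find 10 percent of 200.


Convert percentage to decimal:
10% = 0.1
Multiply:
200 x 0.1 = 20

20


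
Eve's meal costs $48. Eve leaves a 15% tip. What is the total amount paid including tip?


Calculate the tip:
15% of $48 = $7.20
Add tip to meal cost:
$48 + $7.20 = $55.20

$55.20


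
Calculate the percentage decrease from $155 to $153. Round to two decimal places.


Find the absolute change:
|153 - 155| = 2
Divide by original and multiply by 100:
2 / 155 x 100 = 1.2903...% ≈ 1.29%

1.29%


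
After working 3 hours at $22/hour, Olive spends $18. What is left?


Calculate earnings:
3 x $22 = $66
Subtract spending:
$66 - $18 = $48

$48


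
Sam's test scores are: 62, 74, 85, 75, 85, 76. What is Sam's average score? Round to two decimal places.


Add the scores:
62 + 74 + 85 + 75 + 85 + 76 = 457
Divide by the number of tests:
457 / 6 = 76.1666... ≈ 76.17

76.17


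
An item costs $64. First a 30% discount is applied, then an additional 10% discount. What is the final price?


First discount:
30% of $64 = $19.20
Price after first discount:
$64 - $19.20 = $44.80
Second discount:
10% of $44.80 = $4.48
Final price:
$44.80 - $4.48 = $40.32

$40.32


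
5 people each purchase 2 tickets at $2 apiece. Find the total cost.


Cost per person:
2 x $2 = $4
Group total:
5 x $4 = $20

$20


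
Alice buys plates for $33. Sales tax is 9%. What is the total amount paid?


Calculate the tax:
9% of $33 = $2.97
Add tax to price:
$33 + $2.97 = $35.97

$35.97


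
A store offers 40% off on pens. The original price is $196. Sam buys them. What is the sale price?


Calculate the discount amount:
40% of $196 = $78.40
Subtract from original:
$196 - $78.40 = $117.60

$117.60


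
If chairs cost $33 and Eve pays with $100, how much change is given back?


Start with the amount paid:
$100
Subtract the price:
$100 - $33 = $67

$67


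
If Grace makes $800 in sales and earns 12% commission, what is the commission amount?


Convert rate to decimal:
12% = 0.12
Multiply by sales:
$800 x 0.12 = $96

$96


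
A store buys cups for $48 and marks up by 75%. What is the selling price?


Calculate the markup amount:
75% of $48 = $36
Add to cost:
$48 + $36 = $84

$84


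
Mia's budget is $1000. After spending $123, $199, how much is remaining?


Add up expenses:
$123 + $199 = $322
Subtract from budget:
$1000 - $322 = $678

$678


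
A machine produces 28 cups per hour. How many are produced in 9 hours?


Production rate: 28 cups per hour
Time: 9 hours
Total: 28 x 9 = 252 cups

252 cups


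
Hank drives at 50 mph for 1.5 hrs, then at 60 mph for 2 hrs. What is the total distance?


Leg 1 distance:
50 x 1.5 = 75 miles
Leg 2 distance:
60 x 2 = 120 miles
Total distance:
75 + 120 = 195 miles

195 miles


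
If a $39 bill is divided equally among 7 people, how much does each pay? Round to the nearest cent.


Total bill: $39
Number of people: 7
Each pays: $39 / 7 = $5.5714... ≈ $5.57

$5.57


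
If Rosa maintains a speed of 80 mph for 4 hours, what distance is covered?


Use the formula: distance = speed x time
Speed = 80 mph, Time = 4 hours
80 x 4 = 320 miles

320 miles


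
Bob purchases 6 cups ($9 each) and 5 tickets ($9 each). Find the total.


Cost of cups:
6 x $9 = $54
Cost of tickets:
5 x $9 = $45
Add both:
$54 + $45 = $99

$99


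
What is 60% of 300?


Convert percentage to decimal:
60% = 0.6
Multiply:
300 x 0.6 = 180

180


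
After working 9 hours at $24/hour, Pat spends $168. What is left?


Calculate earnings:
9 x $24 = $216
Subtract spending:
$216 - $168 = $48

$48


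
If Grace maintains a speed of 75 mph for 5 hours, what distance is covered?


Use the formula: distance = speed x time
Speed = 75 mph, Time = 5 hours
75 x 5 = 375 miles

375 miles


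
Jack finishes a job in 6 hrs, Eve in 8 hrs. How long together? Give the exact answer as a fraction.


Jack's rate: 1/6 of the job per hour
Eve's rate: 1/8 of the job per hour
Combined rate: 1/6 + 1/8 = 7/24 per hour
Time = 1 / (7/24) = 24/7 hours (≈ 3.43 hours)

24/7 hours


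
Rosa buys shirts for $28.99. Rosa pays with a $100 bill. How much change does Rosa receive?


Start with the amount paid:
$100
Subtract the price:
$100 - $28.99 = $71.01

$71.01


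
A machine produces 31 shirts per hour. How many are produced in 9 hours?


Production rate: 31 shirts per hour
Time: 9 hours
Total: 31 x 9 = 279 shirts

279 shirts


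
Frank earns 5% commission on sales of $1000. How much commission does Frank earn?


Convert rate to decimal:
5% = 0.05
Multiply by sales:
$1000 x 0.05 = $50

$50


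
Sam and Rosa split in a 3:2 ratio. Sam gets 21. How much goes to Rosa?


Find the multiplier:
21 / 3 = 7
Apply to Rosa's share:
2 x 7 = 14

14


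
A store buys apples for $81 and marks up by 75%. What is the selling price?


Calculate the markup amount:
75% of $81 = $60.75
Add to cost:
$81 + $60.75 = $141.75

$141.75


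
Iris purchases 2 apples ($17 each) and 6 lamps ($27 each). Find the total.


Cost of apples:
2 x $17 = $34
Cost of lamps:
6 x $27 = $162
Add both:
$34 + $162 = $196

$196


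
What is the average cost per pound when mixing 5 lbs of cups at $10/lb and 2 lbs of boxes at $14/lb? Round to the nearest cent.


Cost of cups:
5 x $10 = $50
Cost of boxes:
2 x $14 = $28
Total cost: $50 + $28 = $78
Total weight: 7 lbs
Average: $78 / 7 = $11.1428... ≈ $11.14/lb

$11.14/lb


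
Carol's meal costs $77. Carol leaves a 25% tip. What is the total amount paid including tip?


Calculate the tip:
25% of $77 = $19.25
Add tip to meal cost:
$77 + $19.25 = $96.25

$96.25


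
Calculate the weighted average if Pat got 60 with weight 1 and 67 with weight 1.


Weighted sum:
1 x 60 + 1 x 67 = 127
Total weight:
1 + 1 = 2
Weighted average:
127 / 2 = 63.5

63.5


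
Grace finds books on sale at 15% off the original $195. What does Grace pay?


Calculate the discount amount:
15% of $195 = $29.25
Subtract from original:
$195 - $29.25 = $165.75

$165.75


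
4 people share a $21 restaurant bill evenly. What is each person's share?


Total bill: $21
Number of people: 4
Each pays: $21 / 4 = $5.25

$5.25


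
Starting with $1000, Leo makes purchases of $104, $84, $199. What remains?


Add up expenses:
$104 + $84 + $199 = $387
Subtract from budget:
$1000 - $387 = $613

$613


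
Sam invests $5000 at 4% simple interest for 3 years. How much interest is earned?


Use the formula I = P x R x T / 100
P x R x T = 5000 x 4 x 3 = 60000
I = 60000 / 100 = $600

$600


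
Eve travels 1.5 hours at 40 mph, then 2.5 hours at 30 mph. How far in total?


Leg 1 distance:
40 x 1.5 = 60 miles
Leg 2 distance:
30 x 2.5 = 75 miles
Total distance:
60 + 75 = 135 miles

135 miles


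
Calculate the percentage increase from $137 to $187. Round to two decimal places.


Find the absolute change:
|187 - 137| = 50
Divide by original and multiply by 100:
50 / 137 x 100 = 36.4963...% ≈ 36.5%

36.5%


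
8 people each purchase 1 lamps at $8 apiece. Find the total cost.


Cost per person:
1 x $8 = $8
Group total:
8 x $8 = $64

$64


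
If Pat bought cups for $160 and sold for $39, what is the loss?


Selling price = $39
Cost price = $160
Loss = cost price - selling price:
Loss = $160 - $39 = $121

$121


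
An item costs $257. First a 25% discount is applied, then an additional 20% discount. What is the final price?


First discount:
25% of $257 = $64.25
Price after first discount:
$257 - $64.25 = $192.75
Second discount:
20% of $192.75 = $38.55
Final price:
$192.75 - $38.55 = $154.20

$154.20


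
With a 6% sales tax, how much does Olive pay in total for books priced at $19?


Calculate the tax:
6% of $19 = $1.14
Add tax to price:
$19 + $1.14 = $20.14

$20.14


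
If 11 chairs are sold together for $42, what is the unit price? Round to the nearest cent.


Total cost: $42
Number of items: 11
Unit price: $42 / 11 = $3.8181... ≈ $3.82

$3.82


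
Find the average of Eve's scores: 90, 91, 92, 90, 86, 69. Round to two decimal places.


Add the scores:
90 + 91 + 92 + 90 + 86 + 69 = 518
Divide by the number of tests:
518 / 6 = 86.3333... ≈ 86.33

86.33


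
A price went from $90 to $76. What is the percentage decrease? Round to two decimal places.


Find the absolute change:
|76 - 90| = 14
Divide by original and multiply by 100:
14 / 90 x 100 = 15.5555...% ≈ 15.56%

15.56%


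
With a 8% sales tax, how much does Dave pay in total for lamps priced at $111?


Calculate the tax:
8% of $111 = $8.88
Add tax to price:
$111 + $8.88 = $119.88

$119.88


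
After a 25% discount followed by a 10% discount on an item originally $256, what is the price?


First discount:
25% of $256 = $64
Price after first discount:
$256 - $64 = $192
Second discount:
10% of $192 = $19.20
Final price:
$192 - $19.20 = $172.80

$172.80


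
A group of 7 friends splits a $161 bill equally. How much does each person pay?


Total bill: $161
Number of people: 7
Each pays: $161 / 7 = $23

$23


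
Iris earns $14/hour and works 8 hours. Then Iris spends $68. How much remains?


Calculate earnings:
8 x $14 = $112
Subtract spending:
$112 - $68 = $44

$44


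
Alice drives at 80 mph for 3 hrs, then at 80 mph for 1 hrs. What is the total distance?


Leg 1 distance:
80 x 3 = 240 miles
Leg 2 distance:
80 x 1 = 80 miles
Total distance:
240 + 80 = 320 miles

320 miles


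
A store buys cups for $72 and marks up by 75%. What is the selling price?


Calculate the markup amount:
75% of $72 = $54
Add to cost:
$72 + $54 = $126

$126


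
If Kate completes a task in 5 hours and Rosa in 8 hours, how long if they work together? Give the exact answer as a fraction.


Kate's rate: 1/5 of the job per hour
Rosa's rate: 1/8 of the job per hour
Combined rate: 1/5 + 1/8 = 13/40 per hour
Time = 1 / (13/40) = 40/13 hours (≈ 3.08 hours)

40/13 hours


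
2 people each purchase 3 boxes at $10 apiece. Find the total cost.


Cost per person:
3 x $10 = $30
Group total:
2 x $30 = $60

$60


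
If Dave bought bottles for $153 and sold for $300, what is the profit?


Selling price = $300
Cost price = $153
Profit = selling price - cost price:
Profit = $300 - $153 = $147

$147


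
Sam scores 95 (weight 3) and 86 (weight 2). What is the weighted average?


Weighted sum:
3 x 95 + 2 x 86 = 457
Total weight:
3 + 2 = 5
Weighted average:
457 / 5 = 91.4

91.4


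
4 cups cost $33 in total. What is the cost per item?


Total cost: $33
Number of items: 4
Unit price: $33 / 4 = $8.25

$8.25


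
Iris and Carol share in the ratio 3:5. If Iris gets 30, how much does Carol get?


Find the multiplier:
30 / 3 = 10
Apply to Carol's share:
5 x 10 = 50

50


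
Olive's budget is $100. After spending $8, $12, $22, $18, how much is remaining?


Add up expenses:
$8 + $12 + $22 + $18 = $60
Subtract from budget:
$100 - $60 = $40

$40


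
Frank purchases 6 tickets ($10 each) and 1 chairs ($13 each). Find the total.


Cost of tickets:
6 x $10 = $60
Cost of chairs:
1 x $13 = $13
Add both:
$60 + $13 = $73

$73


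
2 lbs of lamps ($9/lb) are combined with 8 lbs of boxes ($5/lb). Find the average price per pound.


Cost of lamps:
2 x $9 = $18
Cost of boxes:
8 x $5 = $40
Total cost: $18 + $40 = $58
Total weight: 10 lbs
Average: $58 / 10 = $5.80/lb

$5.80/lb


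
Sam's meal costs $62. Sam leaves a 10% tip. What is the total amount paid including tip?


Calculate the tip:
10% of $62 = $6.20
Add tip to meal cost:
$62 + $6.20 = $68.20

$68.20


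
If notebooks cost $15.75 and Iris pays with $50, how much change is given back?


Start with the amount paid:
$50
Subtract the price:
$50 - $15.75 = $34.25

$34.25


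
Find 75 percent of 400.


Convert percentage to decimal:
75% = 0.75
Multiply:
400 x 0.75 = 300

300


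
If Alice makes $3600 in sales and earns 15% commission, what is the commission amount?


Convert rate to decimal:
15% = 0.15
Multiply by sales:
$3600 x 0.15 = $540

$540


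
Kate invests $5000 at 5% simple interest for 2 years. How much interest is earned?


Use the formula I = P x R x T / 100
P x R x T = 5000 x 5 x 2 = 50000
I = 50000 / 100 = $500

$500


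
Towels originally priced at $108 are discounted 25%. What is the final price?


Calculate the discount amount:
25% of $108 = $27
Subtract from original:
$108 - $27 = $81

$81


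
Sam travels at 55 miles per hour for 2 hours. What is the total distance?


Use the formula: distance = speed x time
Speed = 55 mph, Time = 2 hours
55 x 2 = 110 miles

110 miles


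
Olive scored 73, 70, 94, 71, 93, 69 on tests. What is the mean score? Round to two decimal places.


Add the scores:
73 + 70 + 94 + 71 + 93 + 69 = 470
Divide by the number of tests:
470 / 6 = 78.3333... ≈ 78.33

78.33


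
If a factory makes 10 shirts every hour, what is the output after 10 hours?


Production rate: 10 shirts per hour
Time: 10 hours
Total: 10 x 10 = 100 shirts

100 shirts


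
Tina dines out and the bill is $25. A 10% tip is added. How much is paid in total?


Calculate the tip:
10% of $25 = $2.50
Add tip to meal cost:
$25 + $2.50 = $27.50

$27.50


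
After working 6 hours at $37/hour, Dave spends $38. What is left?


Calculate earnings:
6 x $37 = $222
Subtract spending:
$222 - $38 = $184

$184


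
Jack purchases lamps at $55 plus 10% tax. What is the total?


Calculate the tax:
10% of $55 = $5.50
Add tax to price:
$55 + $5.50 = $60.50

$60.50


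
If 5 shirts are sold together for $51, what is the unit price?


Total cost: $51
Number of items: 5
Unit price: $51 / 5 = $10.20

$10.20


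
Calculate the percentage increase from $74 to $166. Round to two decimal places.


Find the absolute change:
|166 - 74| = 92
Divide by original and multiply by 100:
92 / 74 x 100 = 124.3243...% ≈ 124.32%

124.32%


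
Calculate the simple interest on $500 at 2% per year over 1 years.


Use the formula I = P x R x T / 100
P x R x T = 500 x 2 x 1 = 1000
I = 1000 / 100 = $10

$10


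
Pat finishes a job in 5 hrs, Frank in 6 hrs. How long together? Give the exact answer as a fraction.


Pat's rate: 1/5 of the job per hour
Frank's rate: 1/6 of the job per hour
Combined rate: 1/5 + 1/6 = 11/30 per hour
Time = 1 / (11/30) = 30/11 hours (≈ 2.73 hours)

30/11 hours


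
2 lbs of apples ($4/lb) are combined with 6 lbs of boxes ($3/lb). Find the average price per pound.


Cost of apples:
2 x $4 = $8
Cost of boxes:
6 x $3 = $18
Total cost: $8 + $18 = $26
Total weight: 8 lbs
Average: $26 / 8 = $3.25/lb

$3.25/lb


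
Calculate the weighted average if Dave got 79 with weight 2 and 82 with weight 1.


Weighted sum:
2 x 79 + 1 x 82 = 240
Total weight:
2 + 1 = 3
Weighted average:
240 / 3 = 80

80


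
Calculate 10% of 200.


Convert percentage to decimal:
10% = 0.1
Multiply:
200 x 0.1 = 20

20


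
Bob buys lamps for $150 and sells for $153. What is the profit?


Selling price = $153
Cost price = $150
Profit = selling price - cost price:
Profit = $153 - $150 = $3

$3


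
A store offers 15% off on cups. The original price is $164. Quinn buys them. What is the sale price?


Calculate the discount amount:
15% of $164 = $24.60
Subtract from original:
$164 - $24.60 = $139.40

$139.40
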